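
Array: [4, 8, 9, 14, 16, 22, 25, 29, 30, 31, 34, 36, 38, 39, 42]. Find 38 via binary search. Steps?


Search for 38:
[0,14] mid=7 arr[7]=29
[8,14] mid=11 arr[11]=36
[12,14] mid=13 arr[13]=39
[12,12] mid=12 arr[12]=38
Total: 4 comparisons


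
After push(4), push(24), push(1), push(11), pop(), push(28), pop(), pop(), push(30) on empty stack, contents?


push(4) -> [4]
push(24) -> [4, 24]
push(1) -> [4, 24, 1]
push(11) -> [4, 24, 1, 11]
pop() returns 11 -> [4, 24, 1]
push(28) -> [4, 24, 1, 28]
pop() returns 28 -> [4, 24, 1]
pop() returns 1 -> [4, 24]
push(30) -> [4, 24, 30]
Final stack (bottom to top): [4, 24, 30]


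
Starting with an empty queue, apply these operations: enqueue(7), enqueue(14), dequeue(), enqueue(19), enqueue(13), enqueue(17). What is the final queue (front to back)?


enqueue(7) -> [7]
enqueue(14) -> [7, 14]
dequeue() returns 7 -> [14]
enqueue(19) -> [14, 19]
enqueue(13) -> [14, 19, 13]
enqueue(17) -> [14, 19, 13, 17]
Final queue (front to back): [14, 19, 13, 17]


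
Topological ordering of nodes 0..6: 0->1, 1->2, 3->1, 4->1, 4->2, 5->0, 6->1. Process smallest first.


Kahn's algorithm, process smallest node first
Order: [3, 4, 5, 0, 6, 1, 2]


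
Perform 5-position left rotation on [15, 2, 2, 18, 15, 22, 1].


Left rotate by 5: [22, 1, 15, 2, 2, 18, 15]


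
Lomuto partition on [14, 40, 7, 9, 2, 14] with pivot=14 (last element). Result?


Elements <= 14 go left of pivot.
Result: [14, 7, 9, 2, 14, 40], pivot at index 4


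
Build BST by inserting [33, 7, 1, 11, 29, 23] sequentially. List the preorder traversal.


Root = 33; build tree by BST insertion.
Preorder traversal: [33, 7, 1, 11, 29, 23]


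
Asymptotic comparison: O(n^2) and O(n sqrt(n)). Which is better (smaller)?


n^1.5 grows slower than quadratic
O(n sqrt(n)) is asymptotically smaller; O(n^2) grows faster


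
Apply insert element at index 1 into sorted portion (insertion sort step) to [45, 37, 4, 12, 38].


After one pass: [37, 45, 4, 12, 38]


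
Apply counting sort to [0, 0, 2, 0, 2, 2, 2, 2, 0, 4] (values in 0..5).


Count array: [4, 0, 5, 0, 1, 0]
Reconstruct: [0, 0, 0, 0, 2, 2, 2, 2, 2, 4]


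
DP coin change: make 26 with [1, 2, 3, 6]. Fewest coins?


dp[0]=0; dp[i]=1+min(dp[i-c] for c in coins)
...dp[21]=4, dp[22]=5, dp[23]=5, dp[24]=4, dp[25]=5, dp[26]=5
Minimum coins for 26 = 5


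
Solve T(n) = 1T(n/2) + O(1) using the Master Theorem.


a=1, b=2, c=0. log_2(1)=0 = c=0. Case 2: O(n^c log n) = O(log n)
Complexity: O(log n)


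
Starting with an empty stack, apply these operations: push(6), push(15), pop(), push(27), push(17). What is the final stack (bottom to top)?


push(6) -> [6]
push(15) -> [6, 15]
pop() returns 15 -> [6]
push(27) -> [6, 27]
push(17) -> [6, 27, 17]
Final stack (bottom to top): [6, 27, 17]


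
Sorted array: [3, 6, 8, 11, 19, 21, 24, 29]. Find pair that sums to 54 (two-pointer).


Two pointers: lo=0, hi=7
No pair sums to 54


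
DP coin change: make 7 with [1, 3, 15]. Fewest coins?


dp[0]=0; dp[i]=1+min(dp[i-c] for c in coins)
...dp[2]=2, dp[3]=1, dp[4]=2, dp[5]=3, dp[6]=2, dp[7]=3
Minimum coins for 7 = 3


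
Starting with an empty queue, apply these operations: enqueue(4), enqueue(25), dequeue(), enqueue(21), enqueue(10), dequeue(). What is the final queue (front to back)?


enqueue(4) -> [4]
enqueue(25) -> [4, 25]
dequeue() returns 4 -> [25]
enqueue(21) -> [25, 21]
enqueue(10) -> [25, 21, 10]
dequeue() returns 25 -> [21, 10]
Final queue (front to back): [21, 10]


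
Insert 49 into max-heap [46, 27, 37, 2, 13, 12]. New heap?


Append 49: [46, 27, 37, 2, 13, 12, 49]
Bubble up: swap idx 6(49) with idx 2(37); swap idx 2(49) with idx 0(46)
Result: [49, 27, 46, 2, 13, 12, 37]


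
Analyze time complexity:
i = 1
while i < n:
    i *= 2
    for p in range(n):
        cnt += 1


Per nesting level: O(log n) * O(n) = O(n log n)
Complexity: O(n log n)


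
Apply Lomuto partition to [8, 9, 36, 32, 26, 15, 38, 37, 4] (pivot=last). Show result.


Elements <= 4 go left of pivot.
Result: [4, 9, 36, 32, 26, 15, 38, 37, 8], pivot at index 0


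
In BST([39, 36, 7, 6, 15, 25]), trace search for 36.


BST root = 39
Search for 36: compare at each node
Path: [39, 36]


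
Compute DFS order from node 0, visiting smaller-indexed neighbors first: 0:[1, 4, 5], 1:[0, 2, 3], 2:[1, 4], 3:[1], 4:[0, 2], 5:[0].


DFS stack-based: start with [0]
Visit order: [0, 1, 2, 4, 3, 5]


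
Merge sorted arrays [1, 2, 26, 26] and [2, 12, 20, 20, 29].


Compare heads, take smaller each step.
Merged: [1, 2, 2, 12, 20, 20, 26, 26, 29]


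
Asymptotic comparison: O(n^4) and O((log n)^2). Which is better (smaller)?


polylogarithmic grows slower than quartic
O((log n)^2) is asymptotically smaller; O(n^4) grows faster


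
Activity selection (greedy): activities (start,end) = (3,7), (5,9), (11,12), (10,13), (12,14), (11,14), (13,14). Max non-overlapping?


Greedy: pick earliest-ending, then skip overlaps.
Selected (3 activities): [(3, 7), (11, 12), (12, 14)]


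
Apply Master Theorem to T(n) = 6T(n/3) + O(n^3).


a=6, b=3, c=3. log_3(6)=1.631 < c=3. Case 3: O(n^c) = O(n^3)
Complexity: O(n^3)


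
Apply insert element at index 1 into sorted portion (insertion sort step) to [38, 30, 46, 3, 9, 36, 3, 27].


After one pass: [30, 38, 46, 3, 9, 36, 3, 27]


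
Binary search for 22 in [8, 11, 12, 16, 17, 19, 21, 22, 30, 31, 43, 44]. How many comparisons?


Search for 22:
[0,11] mid=5 arr[5]=19
[6,11] mid=8 arr[8]=30
[6,7] mid=6 arr[6]=21
[7,7] mid=7 arr[7]=22
Total: 4 comparisons


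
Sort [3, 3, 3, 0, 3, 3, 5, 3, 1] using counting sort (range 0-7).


Count array: [1, 1, 0, 6, 0, 1, 0, 0]
Reconstruct: [0, 1, 3, 3, 3, 3, 3, 3, 5]


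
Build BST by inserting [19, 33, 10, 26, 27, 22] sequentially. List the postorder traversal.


Root = 19; build tree by BST insertion.
Postorder traversal: [10, 22, 27, 26, 33, 19]


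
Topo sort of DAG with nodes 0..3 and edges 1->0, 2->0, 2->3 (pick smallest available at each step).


Kahn's algorithm, process smallest node first
Order: [1, 2, 0, 3]


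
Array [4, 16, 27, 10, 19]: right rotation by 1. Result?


Right rotate by 1: [19, 4, 16, 27, 10]


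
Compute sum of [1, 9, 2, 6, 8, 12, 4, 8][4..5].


Prefix sums: [0, 1, 10, 12, 18, 26, 38, 42, 50]
Sum[4..5] = prefix[6] - prefix[4] = 38 - 18 = 20


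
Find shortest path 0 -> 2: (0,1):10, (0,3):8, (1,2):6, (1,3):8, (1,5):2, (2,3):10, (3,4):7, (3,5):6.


Dijkstra from 0:
Distances: {0: 0, 1: 10, 2: 16, 3: 8, 4: 15, 5: 12}
Shortest distance to 2 = 16, path = [0, 1, 2]


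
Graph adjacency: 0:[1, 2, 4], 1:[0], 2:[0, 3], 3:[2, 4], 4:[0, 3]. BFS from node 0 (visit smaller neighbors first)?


BFS queue: start with [0]
Visit order: [0, 1, 2, 4, 3]


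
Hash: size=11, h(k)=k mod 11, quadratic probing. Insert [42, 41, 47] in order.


Insertions: 42->slot 9; 41->slot 8; 47->slot 3
Table: [None, None, None, 47, None, None, None, None, 41, 42, None]


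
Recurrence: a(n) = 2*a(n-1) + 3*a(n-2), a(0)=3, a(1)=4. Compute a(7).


Build bottom-up:
...a(5)=424, a(6)=1277, a(7)=2*1277+3*424=3826


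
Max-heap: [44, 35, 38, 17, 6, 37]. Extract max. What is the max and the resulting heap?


Max = 44
Replace root with last, heapify down
Resulting heap: [38, 35, 37, 17, 6]


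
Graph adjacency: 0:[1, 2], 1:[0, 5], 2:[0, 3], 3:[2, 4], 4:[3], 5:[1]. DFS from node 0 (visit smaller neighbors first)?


DFS stack-based: start with [0]
Visit order: [0, 1, 5, 2, 3, 4]


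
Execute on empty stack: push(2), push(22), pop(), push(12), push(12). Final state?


push(2) -> [2]
push(22) -> [2, 22]
pop() returns 22 -> [2]
push(12) -> [2, 12]
push(12) -> [2, 12, 12]
Final stack (bottom to top): [2, 12, 12]


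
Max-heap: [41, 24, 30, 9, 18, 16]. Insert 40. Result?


Append 40: [41, 24, 30, 9, 18, 16, 40]
Bubble up: swap idx 6(40) with idx 2(30)
Result: [41, 24, 40, 9, 18, 16, 30]


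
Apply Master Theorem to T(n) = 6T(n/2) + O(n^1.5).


a=6, b=2, c=1.5. log_2(6)=2.585 > c=1.5. Case 1: O(n^log_b(a)) = O(n^2.585)
Complexity: O(n^2.585)


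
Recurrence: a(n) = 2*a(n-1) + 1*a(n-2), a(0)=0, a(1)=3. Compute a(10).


Build bottom-up:
...a(8)=1224, a(9)=2955, a(10)=2*2955+1*1224=7134


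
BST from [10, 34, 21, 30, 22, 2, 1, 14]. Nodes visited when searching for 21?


BST root = 10
Search for 21: compare at each node
Path: [10, 34, 21]


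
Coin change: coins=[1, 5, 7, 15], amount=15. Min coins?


dp[0]=0; dp[i]=1+min(dp[i-c] for c in coins)
...dp[10]=2, dp[11]=3, dp[12]=2, dp[13]=3, dp[14]=2, dp[15]=1
Minimum coins for 15 = 1


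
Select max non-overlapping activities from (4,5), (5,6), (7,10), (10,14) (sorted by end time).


Greedy: pick earliest-ending, then skip overlaps.
Selected (4 activities): [(4, 5), (5, 6), (7, 10), (10, 14)]


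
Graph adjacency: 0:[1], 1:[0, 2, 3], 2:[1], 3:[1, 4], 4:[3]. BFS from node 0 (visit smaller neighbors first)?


BFS queue: start with [0]
Visit order: [0, 1, 2, 3, 4]


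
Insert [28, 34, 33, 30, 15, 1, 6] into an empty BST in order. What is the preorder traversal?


Root = 28; build tree by BST insertion.
Preorder traversal: [28, 15, 1, 6, 34, 33, 30]


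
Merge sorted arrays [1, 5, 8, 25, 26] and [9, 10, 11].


Compare heads, take smaller each step.
Merged: [1, 5, 8, 9, 10, 11, 25, 26]


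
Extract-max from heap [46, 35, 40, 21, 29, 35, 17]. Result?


Max = 46
Replace root with last, heapify down
Resulting heap: [40, 35, 35, 21, 29, 17]


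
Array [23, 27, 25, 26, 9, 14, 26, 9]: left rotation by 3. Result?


Left rotate by 3: [26, 9, 14, 26, 9, 23, 27, 25]


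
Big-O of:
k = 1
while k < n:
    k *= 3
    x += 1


Per nesting level: O(log n) = O(log n)
Complexity: O(log n)


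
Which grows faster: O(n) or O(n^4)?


linear grows slower than quartic
O(n) is asymptotically smaller; O(n^4) grows faster


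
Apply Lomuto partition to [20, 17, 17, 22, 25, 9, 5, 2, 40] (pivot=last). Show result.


Elements <= 40 go left of pivot.
Result: [20, 17, 17, 22, 25, 9, 5, 2, 40], pivot at index 8


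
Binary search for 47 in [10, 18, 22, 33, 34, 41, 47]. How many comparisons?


Search for 47:
[0,6] mid=3 arr[3]=33
[4,6] mid=5 arr[5]=41
[6,6] mid=6 arr[6]=47
Total: 3 comparisons


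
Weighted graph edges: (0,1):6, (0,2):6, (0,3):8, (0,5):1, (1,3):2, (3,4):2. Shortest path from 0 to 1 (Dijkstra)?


Dijkstra from 0:
Distances: {0: 0, 1: 6, 2: 6, 3: 8, 4: 10, 5: 1}
Shortest distance to 1 = 6, path = [0, 1]


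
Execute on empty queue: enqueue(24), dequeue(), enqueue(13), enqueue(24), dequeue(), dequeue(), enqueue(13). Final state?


enqueue(24) -> [24]
dequeue() returns 24 -> []
enqueue(13) -> [13]
enqueue(24) -> [13, 24]
dequeue() returns 13 -> [24]
dequeue() returns 24 -> []
enqueue(13) -> [13]
Final queue (front to back): [13]


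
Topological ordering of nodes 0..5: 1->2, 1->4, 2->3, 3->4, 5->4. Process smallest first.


Kahn's algorithm, process smallest node first
Order: [0, 1, 2, 3, 5, 4]


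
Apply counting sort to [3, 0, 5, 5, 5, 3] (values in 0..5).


Count array: [1, 0, 0, 2, 0, 3]
Reconstruct: [0, 3, 3, 5, 5, 5]


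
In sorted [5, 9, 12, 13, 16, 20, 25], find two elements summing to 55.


Two pointers: lo=0, hi=6
No pair sums to 55


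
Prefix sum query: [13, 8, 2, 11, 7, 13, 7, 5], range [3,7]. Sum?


Prefix sums: [0, 13, 21, 23, 34, 41, 54, 61, 66]
Sum[3..7] = prefix[8] - prefix[3] = 66 - 23 = 43


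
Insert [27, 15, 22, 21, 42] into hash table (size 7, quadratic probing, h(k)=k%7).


Insertions: 27->slot 6; 15->slot 1; 22->slot 2; 21->slot 0; 42->slot 4
Table: [21, 15, 22, None, 42, None, 27]


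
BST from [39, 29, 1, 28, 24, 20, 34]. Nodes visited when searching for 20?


BST root = 39
Search for 20: compare at each node
Path: [39, 29, 1, 28, 24, 20]


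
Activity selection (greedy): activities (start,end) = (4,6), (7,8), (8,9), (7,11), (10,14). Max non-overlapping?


Greedy: pick earliest-ending, then skip overlaps.
Selected (4 activities): [(4, 6), (7, 8), (8, 9), (10, 14)]


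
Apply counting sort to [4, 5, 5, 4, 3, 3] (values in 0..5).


Count array: [0, 0, 0, 2, 2, 2]
Reconstruct: [3, 3, 4, 4, 5, 5]


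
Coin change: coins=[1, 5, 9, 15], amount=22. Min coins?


dp[0]=0; dp[i]=1+min(dp[i-c] for c in coins)
...dp[17]=3, dp[18]=2, dp[19]=3, dp[20]=2, dp[21]=3, dp[22]=4
Minimum coins for 22 = 4


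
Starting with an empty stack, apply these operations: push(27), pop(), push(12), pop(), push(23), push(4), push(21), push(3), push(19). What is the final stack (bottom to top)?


push(27) -> [27]
pop() returns 27 -> []
push(12) -> [12]
pop() returns 12 -> []
push(23) -> [23]
push(4) -> [23, 4]
push(21) -> [23, 4, 21]
push(3) -> [23, 4, 21, 3]
push(19) -> [23, 4, 21, 3, 19]
Final stack (bottom to top): [23, 4, 21, 3, 19]


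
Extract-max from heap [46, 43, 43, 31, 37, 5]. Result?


Max = 46
Replace root with last, heapify down
Resulting heap: [43, 37, 43, 31, 5]


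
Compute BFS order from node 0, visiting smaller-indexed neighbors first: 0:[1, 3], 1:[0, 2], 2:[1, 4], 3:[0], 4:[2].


BFS queue: start with [0]
Visit order: [0, 1, 3, 2, 4]


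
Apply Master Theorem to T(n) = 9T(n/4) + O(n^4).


a=9, b=4, c=4. log_4(9)=1.585 < c=4. Case 3: O(n^c) = O(n^4)
Complexity: O(n^4)


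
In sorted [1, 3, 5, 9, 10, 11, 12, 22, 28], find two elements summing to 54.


Two pointers: lo=0, hi=8
No pair sums to 54


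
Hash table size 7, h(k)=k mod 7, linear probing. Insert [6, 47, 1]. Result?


Insertions: 6->slot 6; 47->slot 5; 1->slot 1
Table: [None, 1, None, None, None, 47, 6]


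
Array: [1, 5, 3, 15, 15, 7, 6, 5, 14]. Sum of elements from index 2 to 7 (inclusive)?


Prefix sums: [0, 1, 6, 9, 24, 39, 46, 52, 57, 71]
Sum[2..7] = prefix[8] - prefix[2] = 57 - 6 = 51


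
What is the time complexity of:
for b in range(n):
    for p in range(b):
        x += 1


Per nesting level: O(n) * O(n) [triangular over b] = O(n^2)
Complexity: O(n^2)


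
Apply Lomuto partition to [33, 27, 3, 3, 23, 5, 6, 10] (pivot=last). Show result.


Elements <= 10 go left of pivot.
Result: [3, 3, 5, 6, 10, 33, 27, 23], pivot at index 4


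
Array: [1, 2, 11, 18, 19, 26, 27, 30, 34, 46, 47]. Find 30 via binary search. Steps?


Search for 30:
[0,10] mid=5 arr[5]=26
[6,10] mid=8 arr[8]=34
[6,7] mid=6 arr[6]=27
[7,7] mid=7 arr[7]=30
Total: 4 comparisons


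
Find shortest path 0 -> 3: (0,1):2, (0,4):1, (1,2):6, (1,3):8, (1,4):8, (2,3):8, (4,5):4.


Dijkstra from 0:
Distances: {0: 0, 1: 2, 2: 8, 3: 10, 4: 1, 5: 5}
Shortest distance to 3 = 10, path = [0, 1, 3]


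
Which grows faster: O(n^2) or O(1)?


constant grows slower than quadratic
O(1) is asymptotically smaller; O(n^2) grows faster


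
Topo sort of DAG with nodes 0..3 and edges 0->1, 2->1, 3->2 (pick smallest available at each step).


Kahn's algorithm, process smallest node first
Order: [0, 3, 2, 1]


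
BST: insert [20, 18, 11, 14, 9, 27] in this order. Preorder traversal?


Root = 20; build tree by BST insertion.
Preorder traversal: [20, 18, 11, 9, 14, 27]


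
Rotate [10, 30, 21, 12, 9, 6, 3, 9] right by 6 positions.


Right rotate by 6: [21, 12, 9, 6, 3, 9, 10, 30]


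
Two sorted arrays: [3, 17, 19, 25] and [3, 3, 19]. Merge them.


Compare heads, take smaller each step.
Merged: [3, 3, 3, 17, 19, 19, 25]


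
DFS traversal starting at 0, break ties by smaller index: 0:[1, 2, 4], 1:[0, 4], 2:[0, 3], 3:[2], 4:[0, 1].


DFS stack-based: start with [0]
Visit order: [0, 1, 4, 2, 3]


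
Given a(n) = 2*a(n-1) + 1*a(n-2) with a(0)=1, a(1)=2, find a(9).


Build bottom-up:
...a(7)=408, a(8)=985, a(9)=2*985+1*408=2378


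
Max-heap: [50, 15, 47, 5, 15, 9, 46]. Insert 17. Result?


Append 17: [50, 15, 47, 5, 15, 9, 46, 17]
Bubble up: swap idx 7(17) with idx 3(5); swap idx 3(17) with idx 1(15)
Result: [50, 17, 47, 15, 15, 9, 46, 5]


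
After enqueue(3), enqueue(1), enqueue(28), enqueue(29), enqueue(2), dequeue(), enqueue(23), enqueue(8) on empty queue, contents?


enqueue(3) -> [3]
enqueue(1) -> [3, 1]
enqueue(28) -> [3, 1, 28]
enqueue(29) -> [3, 1, 28, 29]
enqueue(2) -> [3, 1, 28, 29, 2]
dequeue() returns 3 -> [1, 28, 29, 2]
enqueue(23) -> [1, 28, 29, 2, 23]
enqueue(8) -> [1, 28, 29, 2, 23, 8]
Final queue (front to back): [1, 28, 29, 2, 23, 8]


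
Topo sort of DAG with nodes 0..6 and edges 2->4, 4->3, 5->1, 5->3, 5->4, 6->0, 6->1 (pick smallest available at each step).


Kahn's algorithm, process smallest node first
Order: [2, 5, 4, 3, 6, 0, 1]


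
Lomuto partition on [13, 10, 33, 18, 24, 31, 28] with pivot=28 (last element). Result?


Elements <= 28 go left of pivot.
Result: [13, 10, 18, 24, 28, 31, 33], pivot at index 4


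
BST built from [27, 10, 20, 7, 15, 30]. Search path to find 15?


BST root = 27
Search for 15: compare at each node
Path: [27, 10, 20, 15]


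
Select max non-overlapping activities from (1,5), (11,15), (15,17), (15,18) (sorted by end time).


Greedy: pick earliest-ending, then skip overlaps.
Selected (3 activities): [(1, 5), (11, 15), (15, 17)]


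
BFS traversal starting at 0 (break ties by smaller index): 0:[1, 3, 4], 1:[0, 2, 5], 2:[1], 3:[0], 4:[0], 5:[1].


BFS queue: start with [0]
Visit order: [0, 1, 3, 4, 2, 5]


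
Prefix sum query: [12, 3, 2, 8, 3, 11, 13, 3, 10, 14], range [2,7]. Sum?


Prefix sums: [0, 12, 15, 17, 25, 28, 39, 52, 55, 65, 79]
Sum[2..7] = prefix[8] - prefix[2] = 55 - 15 = 40


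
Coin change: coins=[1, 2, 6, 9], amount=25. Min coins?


dp[0]=0; dp[i]=1+min(dp[i-c] for c in coins)
...dp[20]=3, dp[21]=3, dp[22]=4, dp[23]=4, dp[24]=3, dp[25]=4
Minimum coins for 25 = 4


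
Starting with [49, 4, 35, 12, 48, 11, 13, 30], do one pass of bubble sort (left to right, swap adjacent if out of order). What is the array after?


After one pass: [4, 35, 12, 48, 11, 13, 30, 49]


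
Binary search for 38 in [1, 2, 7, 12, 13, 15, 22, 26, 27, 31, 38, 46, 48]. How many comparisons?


Search for 38:
[0,12] mid=6 arr[6]=22
[7,12] mid=9 arr[9]=31
[10,12] mid=11 arr[11]=46
[10,10] mid=10 arr[10]=38
Total: 4 comparisons


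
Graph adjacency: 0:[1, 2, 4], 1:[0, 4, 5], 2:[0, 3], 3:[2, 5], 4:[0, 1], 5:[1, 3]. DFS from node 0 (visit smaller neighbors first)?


DFS stack-based: start with [0]
Visit order: [0, 1, 4, 5, 3, 2]


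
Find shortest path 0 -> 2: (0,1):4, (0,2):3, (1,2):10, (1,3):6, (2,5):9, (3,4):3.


Dijkstra from 0:
Distances: {0: 0, 1: 4, 2: 3, 3: 10, 4: 13, 5: 12}
Shortest distance to 2 = 3, path = [0, 2]


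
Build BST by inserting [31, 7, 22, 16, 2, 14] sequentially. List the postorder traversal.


Root = 31; build tree by BST insertion.
Postorder traversal: [2, 14, 16, 22, 7, 31]


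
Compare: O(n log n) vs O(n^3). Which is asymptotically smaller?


linearithmic grows slower than cubic
O(n log n) is asymptotically smaller; O(n^3) grows faster


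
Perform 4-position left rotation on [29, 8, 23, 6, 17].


Left rotate by 4: [17, 29, 8, 23, 6]


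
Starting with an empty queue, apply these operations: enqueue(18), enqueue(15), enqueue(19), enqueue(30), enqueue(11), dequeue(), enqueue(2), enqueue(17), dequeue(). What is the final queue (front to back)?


enqueue(18) -> [18]
enqueue(15) -> [18, 15]
enqueue(19) -> [18, 15, 19]
enqueue(30) -> [18, 15, 19, 30]
enqueue(11) -> [18, 15, 19, 30, 11]
dequeue() returns 18 -> [15, 19, 30, 11]
enqueue(2) -> [15, 19, 30, 11, 2]
enqueue(17) -> [15, 19, 30, 11, 2, 17]
dequeue() returns 15 -> [19, 30, 11, 2, 17]
Final queue (front to back): [19, 30, 11, 2, 17]


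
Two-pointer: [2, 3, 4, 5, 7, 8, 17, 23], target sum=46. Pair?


Two pointers: lo=0, hi=7
No pair sums to 46


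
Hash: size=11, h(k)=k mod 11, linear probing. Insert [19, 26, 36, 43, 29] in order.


Insertions: 19->slot 8; 26->slot 4; 36->slot 3; 43->slot 10; 29->slot 7
Table: [None, None, None, 36, 26, None, None, 29, 19, None, 43]


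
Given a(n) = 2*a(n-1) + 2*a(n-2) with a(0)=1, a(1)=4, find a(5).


Build bottom-up:
...a(3)=28, a(4)=76, a(5)=2*76+2*28=208


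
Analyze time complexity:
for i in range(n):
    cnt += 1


Per nesting level: O(n) = O(n)
Complexity: O(n)


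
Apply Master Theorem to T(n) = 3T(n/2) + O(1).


a=3, b=2, c=0. log_2(3)=1.585 > c=0. Case 1: O(n^log_b(a)) = O(n^1.585)
Complexity: O(n^1.585)


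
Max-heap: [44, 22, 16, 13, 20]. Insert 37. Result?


Append 37: [44, 22, 16, 13, 20, 37]
Bubble up: swap idx 5(37) with idx 2(16)
Result: [44, 22, 37, 13, 20, 16]


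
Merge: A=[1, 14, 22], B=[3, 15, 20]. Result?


Compare heads, take smaller each step.
Merged: [1, 3, 14, 15, 20, 22]


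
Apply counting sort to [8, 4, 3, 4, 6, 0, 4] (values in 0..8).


Count array: [1, 0, 0, 1, 3, 0, 1, 0, 1]
Reconstruct: [0, 3, 4, 4, 4, 6, 8]


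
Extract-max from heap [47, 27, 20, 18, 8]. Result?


Max = 47
Replace root with last, heapify down
Resulting heap: [27, 18, 20, 8]


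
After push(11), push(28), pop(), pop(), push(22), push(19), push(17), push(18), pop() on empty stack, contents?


push(11) -> [11]
push(28) -> [11, 28]
pop() returns 28 -> [11]
pop() returns 11 -> []
push(22) -> [22]
push(19) -> [22, 19]
push(17) -> [22, 19, 17]
push(18) -> [22, 19, 17, 18]
pop() returns 18 -> [22, 19, 17]
Final stack (bottom to top): [22, 19, 17]


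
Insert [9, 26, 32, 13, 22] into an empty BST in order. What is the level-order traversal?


Root = 9; build tree by BST insertion.
Level-Order traversal: [9, 26, 13, 32, 22]


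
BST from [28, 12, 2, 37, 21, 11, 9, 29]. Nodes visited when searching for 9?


BST root = 28
Search for 9: compare at each node
Path: [28, 12, 2, 11, 9]


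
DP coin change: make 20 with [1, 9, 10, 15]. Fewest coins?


dp[0]=0; dp[i]=1+min(dp[i-c] for c in coins)
...dp[15]=1, dp[16]=2, dp[17]=3, dp[18]=2, dp[19]=2, dp[20]=2
Minimum coins for 20 = 2


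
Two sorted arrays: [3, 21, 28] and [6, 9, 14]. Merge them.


Compare heads, take smaller each step.
Merged: [3, 6, 9, 14, 21, 28]


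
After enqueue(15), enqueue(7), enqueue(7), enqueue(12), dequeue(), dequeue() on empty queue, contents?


enqueue(15) -> [15]
enqueue(7) -> [15, 7]
enqueue(7) -> [15, 7, 7]
enqueue(12) -> [15, 7, 7, 12]
dequeue() returns 15 -> [7, 7, 12]
dequeue() returns 7 -> [7, 12]
Final queue (front to back): [7, 12]


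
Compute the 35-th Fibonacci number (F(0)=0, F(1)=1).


F(n)=F(n-1)+F(n-2)
...F(33)=3524578, F(34)=5702887, F(35)=9227465


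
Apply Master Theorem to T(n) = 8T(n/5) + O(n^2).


a=8, b=5, c=2. log_5(8)=1.292 < c=2. Case 3: O(n^c) = O(n^2)
Complexity: O(n^2)


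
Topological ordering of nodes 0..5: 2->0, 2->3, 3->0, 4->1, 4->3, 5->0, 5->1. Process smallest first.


Kahn's algorithm, process smallest node first
Order: [2, 4, 3, 5, 0, 1]


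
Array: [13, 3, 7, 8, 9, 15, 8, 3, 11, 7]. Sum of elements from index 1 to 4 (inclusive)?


Prefix sums: [0, 13, 16, 23, 31, 40, 55, 63, 66, 77, 84]
Sum[1..4] = prefix[5] - prefix[1] = 40 - 13 = 27


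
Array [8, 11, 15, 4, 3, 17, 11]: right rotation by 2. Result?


Right rotate by 2: [17, 11, 8, 11, 15, 4, 3]


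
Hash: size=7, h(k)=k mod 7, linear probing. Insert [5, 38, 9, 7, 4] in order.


Insertions: 5->slot 5; 38->slot 3; 9->slot 2; 7->slot 0; 4->slot 4
Table: [7, None, 9, 38, 4, 5, None]


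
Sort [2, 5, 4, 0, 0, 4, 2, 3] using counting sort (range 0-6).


Count array: [2, 0, 2, 1, 2, 1, 0]
Reconstruct: [0, 0, 2, 2, 3, 4, 4, 5]


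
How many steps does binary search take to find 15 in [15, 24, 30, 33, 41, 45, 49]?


Search for 15:
[0,6] mid=3 arr[3]=33
[0,2] mid=1 arr[1]=24
[0,0] mid=0 arr[0]=15
Total: 3 comparisons


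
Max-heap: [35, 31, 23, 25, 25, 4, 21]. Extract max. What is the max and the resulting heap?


Max = 35
Replace root with last, heapify down
Resulting heap: [31, 25, 23, 21, 25, 4]


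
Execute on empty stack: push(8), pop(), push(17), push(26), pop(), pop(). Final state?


push(8) -> [8]
pop() returns 8 -> []
push(17) -> [17]
push(26) -> [17, 26]
pop() returns 26 -> [17]
pop() returns 17 -> []
Final stack (bottom to top): []


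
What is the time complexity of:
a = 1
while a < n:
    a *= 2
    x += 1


Per nesting level: O(log n) = O(log n)
Complexity: O(log n)


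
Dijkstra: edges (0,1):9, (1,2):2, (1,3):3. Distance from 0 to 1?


Dijkstra from 0:
Distances: {0: 0, 1: 9, 2: 11, 3: 12}
Shortest distance to 1 = 9, path = [0, 1]


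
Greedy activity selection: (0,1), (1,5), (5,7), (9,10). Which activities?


Greedy: pick earliest-ending, then skip overlaps.
Selected (4 activities): [(0, 1), (1, 5), (5, 7), (9, 10)]


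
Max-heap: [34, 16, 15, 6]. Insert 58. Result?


Append 58: [34, 16, 15, 6, 58]
Bubble up: swap idx 4(58) with idx 1(16); swap idx 1(58) with idx 0(34)
Result: [58, 34, 15, 6, 16]


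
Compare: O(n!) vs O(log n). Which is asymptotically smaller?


logarithmic grows slower than factorial
O(log n) is asymptotically smaller; O(n!) grows faster


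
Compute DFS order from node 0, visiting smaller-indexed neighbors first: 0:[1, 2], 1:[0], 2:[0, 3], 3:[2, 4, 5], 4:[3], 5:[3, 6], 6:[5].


DFS stack-based: start with [0]
Visit order: [0, 1, 2, 3, 4, 5, 6]


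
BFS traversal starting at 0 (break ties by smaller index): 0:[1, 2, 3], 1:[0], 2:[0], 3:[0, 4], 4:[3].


BFS queue: start with [0]
Visit order: [0, 1, 2, 3, 4]


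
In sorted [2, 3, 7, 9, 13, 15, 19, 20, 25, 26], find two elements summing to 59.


Two pointers: lo=0, hi=9
No pair sums to 59


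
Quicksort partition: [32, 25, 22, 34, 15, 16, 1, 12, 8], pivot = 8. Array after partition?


Elements <= 8 go left of pivot.
Result: [1, 8, 22, 34, 15, 16, 32, 12, 25], pivot at index 1


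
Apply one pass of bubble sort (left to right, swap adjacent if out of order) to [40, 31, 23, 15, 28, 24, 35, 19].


After one pass: [31, 23, 15, 28, 24, 35, 19, 40]


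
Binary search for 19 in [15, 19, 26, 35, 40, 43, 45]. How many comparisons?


Search for 19:
[0,6] mid=3 arr[3]=35
[0,2] mid=1 arr[1]=19
Total: 2 comparisons


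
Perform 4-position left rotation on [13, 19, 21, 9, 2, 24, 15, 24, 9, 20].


Left rotate by 4: [2, 24, 15, 24, 9, 20, 13, 19, 21, 9]


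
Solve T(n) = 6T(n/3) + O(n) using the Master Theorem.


a=6, b=3, c=1. log_3(6)=1.631 > c=1. Case 1: O(n^log_b(a)) = O(n^1.631)
Complexity: O(n^1.631)


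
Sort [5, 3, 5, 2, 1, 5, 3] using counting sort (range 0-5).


Count array: [0, 1, 1, 2, 0, 3]
Reconstruct: [1, 2, 3, 3, 5, 5, 5]


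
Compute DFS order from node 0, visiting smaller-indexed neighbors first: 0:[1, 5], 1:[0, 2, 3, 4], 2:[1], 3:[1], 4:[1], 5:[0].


DFS stack-based: start with [0]
Visit order: [0, 1, 2, 3, 4, 5]


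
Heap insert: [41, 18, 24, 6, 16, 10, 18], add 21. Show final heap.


Append 21: [41, 18, 24, 6, 16, 10, 18, 21]
Bubble up: swap idx 7(21) with idx 3(6); swap idx 3(21) with idx 1(18)
Result: [41, 21, 24, 18, 16, 10, 18, 6]


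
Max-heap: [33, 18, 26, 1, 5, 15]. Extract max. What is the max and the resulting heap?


Max = 33
Replace root with last, heapify down
Resulting heap: [26, 18, 15, 1, 5]


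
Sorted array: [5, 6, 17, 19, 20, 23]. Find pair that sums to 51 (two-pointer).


Two pointers: lo=0, hi=5
No pair sums to 51


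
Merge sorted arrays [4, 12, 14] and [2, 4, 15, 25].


Compare heads, take smaller each step.
Merged: [2, 4, 4, 12, 14, 15, 25]


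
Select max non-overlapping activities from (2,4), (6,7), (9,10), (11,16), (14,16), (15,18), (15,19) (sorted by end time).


Greedy: pick earliest-ending, then skip overlaps.
Selected (4 activities): [(2, 4), (6, 7), (9, 10), (11, 16)]


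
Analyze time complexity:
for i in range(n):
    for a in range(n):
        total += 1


Per nesting level: O(n) * O(n) = O(n^2)
Complexity: O(n^2)


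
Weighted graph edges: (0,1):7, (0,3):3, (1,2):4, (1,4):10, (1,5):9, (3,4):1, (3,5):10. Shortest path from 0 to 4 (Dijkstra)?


Dijkstra from 0:
Distances: {0: 0, 1: 7, 2: 11, 3: 3, 4: 4, 5: 13}
Shortest distance to 4 = 4, path = [0, 3, 4]


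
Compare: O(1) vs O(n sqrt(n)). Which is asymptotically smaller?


constant grows slower than n^1.5
O(1) is asymptotically smaller; O(n sqrt(n)) grows faster


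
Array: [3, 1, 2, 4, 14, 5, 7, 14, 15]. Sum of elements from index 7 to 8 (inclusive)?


Prefix sums: [0, 3, 4, 6, 10, 24, 29, 36, 50, 65]
Sum[7..8] = prefix[9] - prefix[7] = 65 - 36 = 29


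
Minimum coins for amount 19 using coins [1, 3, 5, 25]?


dp[0]=0; dp[i]=1+min(dp[i-c] for c in coins)
...dp[14]=4, dp[15]=3, dp[16]=4, dp[17]=5, dp[18]=4, dp[19]=5
Minimum coins for 19 = 5


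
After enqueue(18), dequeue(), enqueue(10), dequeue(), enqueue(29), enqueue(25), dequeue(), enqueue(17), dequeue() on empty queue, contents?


enqueue(18) -> [18]
dequeue() returns 18 -> []
enqueue(10) -> [10]
dequeue() returns 10 -> []
enqueue(29) -> [29]
enqueue(25) -> [29, 25]
dequeue() returns 29 -> [25]
enqueue(17) -> [25, 17]
dequeue() returns 25 -> [17]
Final queue (front to back): [17]


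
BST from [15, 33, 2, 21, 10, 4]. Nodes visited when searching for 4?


BST root = 15
Search for 4: compare at each node
Path: [15, 2, 10, 4]


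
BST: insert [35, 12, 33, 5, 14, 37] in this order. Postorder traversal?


Root = 35; build tree by BST insertion.
Postorder traversal: [5, 14, 33, 12, 37, 35]


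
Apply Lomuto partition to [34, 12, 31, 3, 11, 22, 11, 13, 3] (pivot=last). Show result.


Elements <= 3 go left of pivot.
Result: [3, 3, 31, 34, 11, 22, 11, 13, 12], pivot at index 1


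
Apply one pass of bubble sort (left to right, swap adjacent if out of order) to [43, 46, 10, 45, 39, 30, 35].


After one pass: [43, 10, 45, 39, 30, 35, 46]


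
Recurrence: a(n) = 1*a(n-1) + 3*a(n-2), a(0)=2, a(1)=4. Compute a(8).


Build bottom-up:
...a(6)=274, a(7)=628, a(8)=1*628+3*274=1450


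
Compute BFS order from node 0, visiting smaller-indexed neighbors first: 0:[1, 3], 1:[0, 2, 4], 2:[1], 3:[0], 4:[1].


BFS queue: start with [0]
Visit order: [0, 1, 3, 2, 4]


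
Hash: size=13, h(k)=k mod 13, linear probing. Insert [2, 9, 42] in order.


Insertions: 2->slot 2; 9->slot 9; 42->slot 3
Table: [None, None, 2, 42, None, None, None, None, None, 9, None, None, None]


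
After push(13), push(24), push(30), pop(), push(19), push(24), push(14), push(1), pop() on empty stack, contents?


push(13) -> [13]
push(24) -> [13, 24]
push(30) -> [13, 24, 30]
pop() returns 30 -> [13, 24]
push(19) -> [13, 24, 19]
push(24) -> [13, 24, 19, 24]
push(14) -> [13, 24, 19, 24, 14]
push(1) -> [13, 24, 19, 24, 14, 1]
pop() returns 1 -> [13, 24, 19, 24, 14]
Final stack (bottom to top): [13, 24, 19, 24, 14]


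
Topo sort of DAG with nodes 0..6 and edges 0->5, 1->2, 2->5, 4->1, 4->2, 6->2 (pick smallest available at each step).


Kahn's algorithm, process smallest node first
Order: [0, 3, 4, 1, 6, 2, 5]


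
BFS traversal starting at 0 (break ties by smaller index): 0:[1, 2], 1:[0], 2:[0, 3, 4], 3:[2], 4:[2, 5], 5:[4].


BFS queue: start with [0]
Visit order: [0, 1, 2, 3, 4, 5]


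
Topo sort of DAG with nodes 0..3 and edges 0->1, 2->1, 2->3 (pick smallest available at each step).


Kahn's algorithm, process smallest node first
Order: [0, 2, 1, 3]


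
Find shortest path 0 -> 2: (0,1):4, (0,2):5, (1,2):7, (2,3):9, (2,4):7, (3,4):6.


Dijkstra from 0:
Distances: {0: 0, 1: 4, 2: 5, 3: 14, 4: 12}
Shortest distance to 2 = 5, path = [0, 2]


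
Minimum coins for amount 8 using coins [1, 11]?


dp[0]=0; dp[i]=1+min(dp[i-c] for c in coins)
...dp[3]=3, dp[4]=4, dp[5]=5, dp[6]=6, dp[7]=7, dp[8]=8
Minimum coins for 8 = 8


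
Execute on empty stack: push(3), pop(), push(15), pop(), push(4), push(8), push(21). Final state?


push(3) -> [3]
pop() returns 3 -> []
push(15) -> [15]
pop() returns 15 -> []
push(4) -> [4]
push(8) -> [4, 8]
push(21) -> [4, 8, 21]
Final stack (bottom to top): [4, 8, 21]


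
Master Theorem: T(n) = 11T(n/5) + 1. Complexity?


a=11, b=5, c=0. log_5(11)=1.490 > c=0. Case 1: O(n^log_b(a)) = O(n^1.490)
Complexity: O(n^1.490)


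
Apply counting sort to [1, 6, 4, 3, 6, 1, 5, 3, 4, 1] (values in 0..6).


Count array: [0, 3, 0, 2, 2, 1, 2]
Reconstruct: [1, 1, 1, 3, 3, 4, 4, 5, 6, 6]


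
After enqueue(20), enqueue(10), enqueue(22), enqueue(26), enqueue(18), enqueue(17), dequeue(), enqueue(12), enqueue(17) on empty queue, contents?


enqueue(20) -> [20]
enqueue(10) -> [20, 10]
enqueue(22) -> [20, 10, 22]
enqueue(26) -> [20, 10, 22, 26]
enqueue(18) -> [20, 10, 22, 26, 18]
enqueue(17) -> [20, 10, 22, 26, 18, 17]
dequeue() returns 20 -> [10, 22, 26, 18, 17]
enqueue(12) -> [10, 22, 26, 18, 17, 12]
enqueue(17) -> [10, 22, 26, 18, 17, 12, 17]
Final queue (front to back): [10, 22, 26, 18, 17, 12, 17]


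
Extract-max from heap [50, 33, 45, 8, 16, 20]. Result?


Max = 50
Replace root with last, heapify down
Resulting heap: [45, 33, 20, 8, 16]


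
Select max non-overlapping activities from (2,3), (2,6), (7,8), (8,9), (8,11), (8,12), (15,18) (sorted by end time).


Greedy: pick earliest-ending, then skip overlaps.
Selected (4 activities): [(2, 3), (7, 8), (8, 9), (15, 18)]


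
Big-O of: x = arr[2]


Analysis: constant-time operation, no loop
Complexity: O(1)


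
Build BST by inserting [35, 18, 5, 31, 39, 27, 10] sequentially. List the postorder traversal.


Root = 35; build tree by BST insertion.
Postorder traversal: [10, 5, 27, 31, 18, 39, 35]


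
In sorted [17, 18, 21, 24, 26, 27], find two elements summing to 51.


Two pointers: lo=0, hi=5
Found pair: (24, 27) summing to 51


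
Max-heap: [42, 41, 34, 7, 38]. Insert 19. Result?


Append 19: [42, 41, 34, 7, 38, 19]
Bubble up: no swaps needed
Result: [42, 41, 34, 7, 38, 19]


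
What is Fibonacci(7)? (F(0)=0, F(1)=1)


F(n)=F(n-1)+F(n-2)
...F(5)=5, F(6)=8, F(7)=13


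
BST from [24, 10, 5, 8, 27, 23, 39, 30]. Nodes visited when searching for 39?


BST root = 24
Search for 39: compare at each node
Path: [24, 27, 39]


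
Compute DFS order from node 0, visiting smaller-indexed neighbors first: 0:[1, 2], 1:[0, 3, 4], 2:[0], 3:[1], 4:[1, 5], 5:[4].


DFS stack-based: start with [0]
Visit order: [0, 1, 3, 4, 5, 2]


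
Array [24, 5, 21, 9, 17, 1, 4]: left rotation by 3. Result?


Left rotate by 3: [9, 17, 1, 4, 24, 5, 21]


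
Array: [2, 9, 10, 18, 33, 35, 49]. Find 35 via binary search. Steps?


Search for 35:
[0,6] mid=3 arr[3]=18
[4,6] mid=5 arr[5]=35
Total: 2 comparisons


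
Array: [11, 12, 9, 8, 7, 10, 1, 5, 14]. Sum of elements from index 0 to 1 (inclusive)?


Prefix sums: [0, 11, 23, 32, 40, 47, 57, 58, 63, 77]
Sum[0..1] = prefix[2] - prefix[0] = 23 - 0 = 23


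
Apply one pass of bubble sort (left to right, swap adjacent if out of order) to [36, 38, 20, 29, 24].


After one pass: [36, 20, 29, 24, 38]


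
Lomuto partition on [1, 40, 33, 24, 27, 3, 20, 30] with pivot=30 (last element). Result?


Elements <= 30 go left of pivot.
Result: [1, 24, 27, 3, 20, 30, 33, 40], pivot at index 5


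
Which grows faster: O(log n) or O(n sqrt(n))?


logarithmic grows slower than n^1.5
O(log n) is asymptotically smaller; O(n sqrt(n)) grows faster


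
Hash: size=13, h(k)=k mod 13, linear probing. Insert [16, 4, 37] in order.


Insertions: 16->slot 3; 4->slot 4; 37->slot 11
Table: [None, None, None, 16, 4, None, None, None, None, None, None, 37, None]


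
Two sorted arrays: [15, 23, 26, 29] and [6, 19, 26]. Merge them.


Compare heads, take smaller each step.
Merged: [6, 15, 19, 23, 26, 26, 29]


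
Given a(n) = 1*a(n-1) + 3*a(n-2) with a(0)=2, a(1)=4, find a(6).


Build bottom-up:
...a(4)=52, a(5)=118, a(6)=1*118+3*52=274


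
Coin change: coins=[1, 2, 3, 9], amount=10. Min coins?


dp[0]=0; dp[i]=1+min(dp[i-c] for c in coins)
...dp[5]=2, dp[6]=2, dp[7]=3, dp[8]=3, dp[9]=1, dp[10]=2
Minimum coins for 10 = 2


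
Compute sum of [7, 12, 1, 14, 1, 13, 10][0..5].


Prefix sums: [0, 7, 19, 20, 34, 35, 48, 58]
Sum[0..5] = prefix[6] - prefix[0] = 48 - 0 = 48


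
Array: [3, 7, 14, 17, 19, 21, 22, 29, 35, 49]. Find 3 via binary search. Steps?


Search for 3:
[0,9] mid=4 arr[4]=19
[0,3] mid=1 arr[1]=7
[0,0] mid=0 arr[0]=3
Total: 3 comparisons


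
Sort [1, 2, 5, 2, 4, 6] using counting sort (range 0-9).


Count array: [0, 1, 2, 0, 1, 1, 1, 0, 0, 0]
Reconstruct: [1, 2, 2, 4, 5, 6]


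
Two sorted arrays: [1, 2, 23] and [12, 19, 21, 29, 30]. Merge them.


Compare heads, take smaller each step.
Merged: [1, 2, 12, 19, 21, 23, 29, 30]


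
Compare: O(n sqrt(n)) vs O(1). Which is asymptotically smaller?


constant grows slower than n^1.5
O(1) is asymptotically smaller; O(n sqrt(n)) grows faster


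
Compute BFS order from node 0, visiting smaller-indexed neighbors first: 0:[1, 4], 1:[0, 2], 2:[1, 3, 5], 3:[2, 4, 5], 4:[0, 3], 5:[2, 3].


BFS queue: start with [0]
Visit order: [0, 1, 4, 2, 3, 5]


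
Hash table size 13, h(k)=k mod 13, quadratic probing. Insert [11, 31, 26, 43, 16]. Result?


Insertions: 11->slot 11; 31->slot 5; 26->slot 0; 43->slot 4; 16->slot 3
Table: [26, None, None, 16, 43, 31, None, None, None, None, None, 11, None]


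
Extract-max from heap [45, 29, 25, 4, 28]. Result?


Max = 45
Replace root with last, heapify down
Resulting heap: [29, 28, 25, 4]


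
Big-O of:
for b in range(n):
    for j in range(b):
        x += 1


Per nesting level: O(n) * O(n) [triangular over b] = O(n^2)
Complexity: O(n^2)


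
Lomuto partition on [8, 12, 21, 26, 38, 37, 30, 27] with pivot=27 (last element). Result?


Elements <= 27 go left of pivot.
Result: [8, 12, 21, 26, 27, 37, 30, 38], pivot at index 4


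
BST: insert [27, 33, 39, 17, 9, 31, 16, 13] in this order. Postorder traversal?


Root = 27; build tree by BST insertion.
Postorder traversal: [13, 16, 9, 17, 31, 39, 33, 27]


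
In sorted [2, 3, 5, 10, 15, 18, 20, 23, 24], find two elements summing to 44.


Two pointers: lo=0, hi=8
Found pair: (20, 24) summing to 44


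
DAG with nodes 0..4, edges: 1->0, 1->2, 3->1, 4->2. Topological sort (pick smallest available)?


Kahn's algorithm, process smallest node first
Order: [3, 1, 0, 4, 2]


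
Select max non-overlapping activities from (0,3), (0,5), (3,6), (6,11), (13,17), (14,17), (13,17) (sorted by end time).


Greedy: pick earliest-ending, then skip overlaps.
Selected (4 activities): [(0, 3), (3, 6), (6, 11), (13, 17)]


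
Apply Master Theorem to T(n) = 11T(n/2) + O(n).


a=11, b=2, c=1. log_2(11)=3.459 > c=1. Case 1: O(n^log_b(a)) = O(n^3.459)
Complexity: O(n^3.459)


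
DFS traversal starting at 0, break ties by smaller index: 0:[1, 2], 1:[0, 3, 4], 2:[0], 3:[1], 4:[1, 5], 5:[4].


DFS stack-based: start with [0]
Visit order: [0, 1, 3, 4, 5, 2]


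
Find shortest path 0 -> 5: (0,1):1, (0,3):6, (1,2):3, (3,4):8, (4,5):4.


Dijkstra from 0:
Distances: {0: 0, 1: 1, 2: 4, 3: 6, 4: 14, 5: 18}
Shortest distance to 5 = 18, path = [0, 3, 4, 5]


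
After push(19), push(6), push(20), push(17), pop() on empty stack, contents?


push(19) -> [19]
push(6) -> [19, 6]
push(20) -> [19, 6, 20]
push(17) -> [19, 6, 20, 17]
pop() returns 17 -> [19, 6, 20]
Final stack (bottom to top): [19, 6, 20]


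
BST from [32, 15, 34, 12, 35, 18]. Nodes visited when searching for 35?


BST root = 32
Search for 35: compare at each node
Path: [32, 34, 35]


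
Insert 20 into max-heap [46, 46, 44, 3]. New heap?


Append 20: [46, 46, 44, 3, 20]
Bubble up: no swaps needed
Result: [46, 46, 44, 3, 20]
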